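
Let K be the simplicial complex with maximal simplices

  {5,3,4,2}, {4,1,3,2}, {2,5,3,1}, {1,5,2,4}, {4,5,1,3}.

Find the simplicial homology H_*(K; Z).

Order the vertices as 1 < 2 < 3 < 4 < 5. Listing each simplex with vertices in this order, K has dimension 3 with simplices:

  0-simplices (5): [1], [2], [3], [4], [5]
  1-simplices (10): [1,2], [1,3], [1,4], [1,5], [2,3], [2,4], [2,5], [3,4], [3,5], [4,5]
  2-simplices (10): [1,2,3], [1,2,4], [1,2,5], [1,3,4], [1,3,5], [1,4,5], [2,3,4], [2,3,5], [2,4,5], [3,4,5]
  3-simplices (5): [1,2,3,4], [1,2,3,5], [1,2,4,5], [1,3,4,5], [2,3,4,5]

so the chain groups are C_0 ≅ Z^5, C_1 ≅ Z^10, C_2 ≅ Z^10, C_3 ≅ Z^5.

Boundary ∂_1: C_1 → C_0 is given by ∂[p,q] = [q] − [p]. For instance
  ∂[2,4] = [4] − [2].
As a 5×10 matrix over Z this has rank 4, with invariant factors (1,1,1,1).

Boundary ∂_2: C_2 → C_1 acts by ∂[p,q,r] = [q,r] − [p,r] + [p,q]. For instance
  ∂[2,3,5] = [3,5] − [2,5] + [2,3],
  ∂[3,4,5] = [4,5] − [3,5] + [3,4].
As a 10×10 matrix over Z this has rank 6, with invariant factors (1,1,1,1,1,1).

∂_3: C_3 → C_2 sends each 3-simplex σ to the alternating sum Σ_i (−1)^i (σ with its i-th vertex removed). For instance
  ∂[2,3,4,5] = [3,4,5] − [2,4,5] + [2,3,5] − [2,3,4],
  ∂[1,3,4,5] = [3,4,5] − [1,4,5] + [1,3,5] − [1,3,4].
The 10×5 boundary matrix has rank 4 and Smith normal form diag(1,1,1,1).

Now H_k = ker ∂_k / im ∂_{k+1}, so:

  H_0: rank C_0 − rank ∂_1 = 5 − 4 = 1, and the invariant factors of ∂_1 are all 1, so H_0 = Z.
  H_1: rank ker ∂_1 − rank ∂_2 = (10 − 4) − 6 = 0, and the invariant factors of ∂_2 are all 1, so H_1 = 0.
  H_2: rank ker ∂_2 − rank ∂_3 = (10 − 6) − 4 = 0, and the invariant factors of ∂_3 are all 1, so H_2 = 0.
  H_3: rank ker ∂_3 − rank ∂_4 = (5 − 4) − 0 = 1, and there is no ∂_4, so H_3 = Z.

As a check, the Euler characteristic is 5 − 10 + 10 − 5 = 0, which agrees with 1 − 0 + 0 − 1 = 0.

H_0 = Z,  H_1 = 0,  H_2 = 0,  H_3 = Z.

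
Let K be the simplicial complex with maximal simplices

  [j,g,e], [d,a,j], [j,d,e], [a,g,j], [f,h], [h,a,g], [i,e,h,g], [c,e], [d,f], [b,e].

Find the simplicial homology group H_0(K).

We work with the vertex ordering a < b < c < d < e < f < g < h < i < j. The simplices of K, each written with vertices in increasing order, are:

  0-simplices (10): a, b, c, d, e, f, g, h, i, j
  1-simplices (18): ad, ag, ah, aj, be, ce, de, df, dj, eg, eh, ei, ej, fh, gh, gi, gj, hi
  2-simplices (9): adj, agh, agj, dej, egh, egi, egj, ehi, ghi
  3-simplices (1): eghi

so the chain groups are C_0 ≅ Z^10, C_1 ≅ Z^18, C_2 ≅ Z^9, C_3 ≅ Z^1.

Boundary ∂_1: C_1 → C_0 sends each edge [p,q] (with p < q) to q − p.
As a 10×18 matrix over Z this has rank 9, with invariant factors (1,1,1,1,1,1,1,1,1).

The boundary map ∂_2: C_2 → C_1 sends each 2-simplex [p,q,r] to [q,r] − [p,r] + [p,q]. For instance
  ∂egi = gi − ei + eg,
  ∂agh = gh − ah + ag.
As a 18×9 matrix over Z this has rank 8, with invariant factors (1,1,1,1,1,1,1,1).

The boundary map ∂_3: C_3 → C_2 sends each 3-simplex σ to the alternating sum Σ_i (−1)^i (σ with its i-th vertex removed). For instance
  ∂eghi = ghi − ehi + egi − egh.
As a 9×1 matrix over Z this has rank 1, with invariant factors (1).

Computing H_k = (kernel of ∂_k) / (image of ∂_{k+1}):

  H_0: rank C_0 − rank ∂_1 = 10 − 9 = 1, and the invariant factors of ∂_1 are all 1, so H_0 ≅ Z.

H_0 = Z.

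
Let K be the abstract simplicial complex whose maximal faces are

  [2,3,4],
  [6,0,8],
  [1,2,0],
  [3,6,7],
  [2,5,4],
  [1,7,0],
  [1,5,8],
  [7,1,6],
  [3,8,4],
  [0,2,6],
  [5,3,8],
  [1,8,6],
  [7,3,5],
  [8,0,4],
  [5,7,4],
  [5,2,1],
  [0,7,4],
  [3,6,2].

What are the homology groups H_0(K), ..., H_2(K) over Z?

Fix the vertex order 0 < 1 < 2 < 3 < 4 < 5 < 6 < 7 < 8 and write every simplex with vertices in increasing order. Then dim K = 2 and the simplices of K are:

  0-simplices (9): [0], [1], [2], [3], [4], [5], [6], [7], [8]
  1-simplices (27): (27 of them)
  2-simplices (18): [0,1,2], [0,1,7], [0,2,6], [0,4,7], [0,4,8], [0,6,8], [1,2,5], [1,5,8], [1,6,7], [1,6,8], [2,3,4], [2,3,6], [2,4,5], [3,4,8], [3,5,7], [3,5,8], [3,6,7], [4,5,7]

so the chain groups are C_0 ≅ Z^9, C_1 ≅ Z^27, C_2 ≅ Z^18.

Boundary ∂_1: C_1 → C_0 maps an edge to its endpoints' difference, ∂[p,q] = q − p.
The 9×27 boundary matrix has rank 8 and Smith normal form diag(1,1,1,1,1,1,1,1).

Boundary ∂_2: C_2 → C_1 acts by ∂[p,q,r] = [q,r] − [p,r] + [p,q]. For instance
  ∂[0,1,7] = [1,7] − [0,7] + [0,1],
  ∂[3,6,7] = [6,7] − [3,7] + [3,6].
The resulting 27×18 matrix has rank 18, and its Smith normal form has invariant factors (1,1,1,1,1,1,1,1,1,1,1,1,1,1,1,1,1,2).

Now H_k = ker ∂_k / im ∂_{k+1}, so:

  H_0: rank C_0 − rank ∂_1 = 9 − 8 = 1, and the invariant factors of ∂_1 are all 1, so H_0 ≅ Z.
  H_1: rank ker ∂_1 − rank ∂_2 = (27 − 8) − 18 = 1, and ∂_2 has invariant factor 2 > 1, so H_1 ≅ Z ⊕ Z/2.
  H_2: rank ker ∂_2 − rank ∂_3 = (18 − 18) − 0 = 0, and there is no ∂_3, so H_2 ≅ 0.

H_0 ≅ Z,  H_1 ≅ Z ⊕ Z/2,  H_2 = 0.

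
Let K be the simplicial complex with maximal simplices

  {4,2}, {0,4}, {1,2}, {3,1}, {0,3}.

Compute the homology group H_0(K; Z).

Order the vertices as 0 < 1 < 2 < 3 < 4. Listing each simplex with vertices in this order, K has dimension 1 with simplices:

  0-simplices (5): [0], [1], [2], [3], [4]
  1-simplices (5): [0,3], [0,4], [1,2], [1,3], [2,4]

Hence C_0 ≅ Z^5, C_1 ≅ Z^5.

Boundary ∂_1: C_1 → C_0 maps an edge to its endpoints' difference, ∂[p,q] = q − p.
This gives a 5×5 integer matrix of rank 4; reducing to Smith normal form yields diagonal entries (1,1,1,1).

From H_k ≅ ker(∂_k) / im(∂_{k+1}) we obtain:

  H_0: rank C_0 − rank ∂_1 = 5 − 4 = 1, and the invariant factors of ∂_1 are all 1, so H_0 ≅ Z.

(K is a triangulation of the circle S^1.)

H_0 ≅ Z.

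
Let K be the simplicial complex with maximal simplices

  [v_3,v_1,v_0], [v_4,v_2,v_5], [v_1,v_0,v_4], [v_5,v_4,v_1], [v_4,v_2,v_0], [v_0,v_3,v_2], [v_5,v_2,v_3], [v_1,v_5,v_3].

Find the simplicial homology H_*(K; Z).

Take the total order v_0 < v_1 < v_2 < v_3 < v_4 < v_5 on the vertex set. Then K (dimension 2) consists of the simplices:

  0-simplices (6): [v_0], [v_1], [v_2], [v_3], [v_4], [v_5]
  1-simplices (12): [v_0,v_1], [v_0,v_2], [v_0,v_3], [v_0,v_4], [v_1,v_3], [v_1,v_4], [v_1,v_5], [v_2,v_3], [v_2,v_4], [v_2,v_5], [v_3,v_5], [v_4,v_5]
  2-simplices (8): [v_0,v_1,v_3], [v_0,v_1,v_4], [v_0,v_2,v_3], [v_0,v_2,v_4], [v_1,v_3,v_5], [v_1,v_4,v_5], [v_2,v_3,v_5], [v_2,v_4,v_5]

Hence C_0 ≅ Z^6, C_1 ≅ Z^12, C_2 ≅ Z^8.

∂_1: C_1 → C_0 is given by ∂[p,q] = [q] − [p].
The 6×12 boundary matrix has rank 5 and Smith normal form diag(1,1,1,1,1).

∂_2: C_2 → C_1 maps a triangle to the signed sum of its edges. For instance
  ∂[v_0,v_1,v_4] = [v_1,v_4] − [v_0,v_4] + [v_0,v_1],
  ∂[v_0,v_1,v_3] = [v_1,v_3] − [v_0,v_3] + [v_0,v_1].
The resulting 12×8 matrix has rank 7, and its Smith normal form has invariant factors (1,1,1,1,1,1,1).

From H_k ≅ ker(∂_k) / im(∂_{k+1}) we obtain:

  H_0: rank C_0 − rank ∂_1 = 6 − 5 = 1, and the invariant factors of ∂_1 are all 1, so H_0 ≅ Z.
  H_1: rank ker ∂_1 − rank ∂_2 = (12 − 5) − 7 = 0, and the invariant factors of ∂_2 are all 1, so H_1 ≅ 0.
  H_2: rank ker ∂_2 − rank ∂_3 = (8 − 7) − 0 = 1, and there is no ∂_3, so H_2 ≅ Z.

H_0 ≅ Z,  H_1 = 0,  H_2 ≅ Z.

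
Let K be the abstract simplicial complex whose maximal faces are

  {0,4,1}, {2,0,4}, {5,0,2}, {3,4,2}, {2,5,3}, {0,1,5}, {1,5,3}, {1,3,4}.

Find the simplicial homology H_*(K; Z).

H_0 = Z,  H_1 = 0,  H_2 = Z.

Fix the vertex order 0 < 1 < 2 < 3 < 4 < 5 and write every simplex with vertices in increasing order. Then dim K = 2 and the simplices of K are:

  0-simplices (6): [0], [1], [2], [3], [4], [5]
  1-simplices (12): [0,1], [0,2], [0,4], [0,5], [1,3], [1,4], [1,5], [2,3], [2,4], [2,5], [3,4], [3,5]
  2-simplices (8): [0,1,4], [0,1,5], [0,2,4], [0,2,5], [1,3,4], [1,3,5], [2,3,4], [2,3,5]

giving chain groups C_0 ≅ Z^6, C_1 ≅ Z^12, C_2 ≅ Z^8.

Boundary ∂_1: C_1 → C_0 is given by ∂[p,q] = [q] − [p]. For instance
  ∂[1,5] = [5] − [1].
As a 6×12 matrix over Z this has rank 5, with invariant factors (1,1,1,1,1).

The boundary map ∂_2: C_2 → C_1 sends each 2-simplex [p,q,r] to [q,r] − [p,r] + [p,q]. For instance
  ∂[1,3,4] = [3,4] − [1,4] + [1,3],
  ∂[0,2,4] = [2,4] − [0,4] + [0,2].
As a 12×8 matrix over Z this has rank 7, with invariant factors (1,1,1,1,1,1,1).

From H_k ≅ ker(∂_k) / im(∂_{k+1}) we obtain:

  H_0: rank C_0 − rank ∂_1 = 6 − 5 = 1, and the invariant factors of ∂_1 are all 1, so H_0 = Z.
  H_1: rank ker ∂_1 − rank ∂_2 = (12 − 5) − 7 = 0, and the invariant factors of ∂_2 are all 1, so H_1 = 0.
  H_2: rank ker ∂_2 − rank ∂_3 = (8 − 7) − 0 = 1, and there is no ∂_3, so H_2 = Z.

As a check, the Euler characteristic is 6 − 12 + 8 = 2, which agrees with 1 − 0 + 1 = 2.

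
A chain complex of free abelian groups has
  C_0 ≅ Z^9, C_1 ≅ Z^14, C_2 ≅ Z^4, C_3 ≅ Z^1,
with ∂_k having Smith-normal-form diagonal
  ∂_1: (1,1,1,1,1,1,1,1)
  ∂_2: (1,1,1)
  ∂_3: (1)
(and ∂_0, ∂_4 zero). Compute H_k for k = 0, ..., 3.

H_0: b_0 = 9 − 0 − 8 = 1; torsion from ∂_1 factors > 1: none. So H_0 ≅ Z.
H_1: b_1 = 14 − 8 − 3 = 3; torsion from ∂_2 factors > 1: none. So H_1 ≅ Z^3.
H_2: b_2 = 4 − 3 − 1 = 0; torsion from ∂_3 factors > 1: none. So H_2 ≅ 0.
H_3: b_3 = 1 − 1 − 0 = 0; torsion from ∂_4 factors > 1: none. So H_3 ≅ 0.

H_0 ≅ Z,  H_1 ≅ Z^3,  H_2 = 0,  H_3 = 0.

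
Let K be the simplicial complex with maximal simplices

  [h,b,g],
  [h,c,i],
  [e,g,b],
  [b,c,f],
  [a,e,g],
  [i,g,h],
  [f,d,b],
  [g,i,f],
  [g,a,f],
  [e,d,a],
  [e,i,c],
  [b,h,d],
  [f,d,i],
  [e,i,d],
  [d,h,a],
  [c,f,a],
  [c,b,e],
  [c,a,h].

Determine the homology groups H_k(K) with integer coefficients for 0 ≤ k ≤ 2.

We work with the vertex ordering a < b < c < d < e < f < g < h < i. The simplices of K, each written with vertices in increasing order, are:

  0-simplices (9): a, b, c, d, e, f, g, h, i
  1-simplices (27): ac, ad, ae, af, ag, ah, bc, bd, be, bf, bg, bh, ce, cf, ch, ci, de, df, dh, di, eg, ei, fg, fi, gh, gi, hi
  2-simplices (18): acf, ach, ade, adh, aeg, afg, bce, bcf, bdf, bdh, beg, bgh, cei, chi, dei, dfi, fgi, ghi

so the chain groups are C_0 ≅ Z^9, C_1 ≅ Z^27, C_2 ≅ Z^18.

Boundary ∂_1: C_1 → C_0 maps an edge to its endpoints' difference, ∂[p,q] = q − p. For instance
  ∂hi = i − h.
As a 9×27 matrix over Z this has rank 8, with invariant factors (1,1,1,1,1,1,1,1).

Boundary ∂_2: C_2 → C_1 acts by ∂[p,q,r] = [q,r] − [p,r] + [p,q]. For instance
  ∂ach = ch − ah + ac,
  ∂adh = dh − ah + ad.
The 27×18 boundary matrix has rank 17 and Smith normal form diag(1,1,1,1,1,1,1,1,1,1,1,1,1,1,1,1,1).

From H_k ≅ ker(∂_k) / im(∂_{k+1}) we obtain:

  H_0: rank C_0 − rank ∂_1 = 9 − 8 = 1, and the invariant factors of ∂_1 are all 1, so H_0 = Z.
  H_1: rank ker ∂_1 − rank ∂_2 = (27 − 8) − 17 = 2, and the invariant factors of ∂_2 are all 1, so H_1 = Z^2.
  H_2: rank ker ∂_2 − rank ∂_3 = (18 − 17) − 0 = 1, and there is no ∂_3, so H_2 = Z.

As a check, the Euler characteristic is 9 − 27 + 18 = 0, which agrees with 1 − 2 + 1 = 0.
(K is a triangulation of the torus T^2.)

H_0 ≅ Z,  H_1 ≅ Z^2,  H_2 ≅ Z.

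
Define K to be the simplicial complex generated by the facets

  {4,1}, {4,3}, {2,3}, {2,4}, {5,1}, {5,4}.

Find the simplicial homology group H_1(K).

Fix the vertex order 1 < 2 < 3 < 4 < 5 and write every simplex with vertices in increasing order. Then dim K = 1 and the simplices of K are:

  0-simplices (5): [1], [2], [3], [4], [5]
  1-simplices (6): [1,4], [1,5], [2,3], [2,4], [3,4], [4,5]

giving chain groups C_0 ≅ Z^5, C_1 ≅ Z^6.

The boundary map ∂_1: C_1 → C_0 maps an edge to its endpoints' difference, ∂[p,q] = q − p. For instance
  ∂[2,3] = [3] − [2].
As a 5×6 matrix over Z this has rank 4, with invariant factors (1,1,1,1).

Computing H_k = (kernel of ∂_k) / (image of ∂_{k+1}):

  H_1: rank ker ∂_1 − rank ∂_2 = (6 − 4) − 0 = 2, and there is no ∂_2, so H_1 ≅ Z^2.

(K is a triangulation of a wedge of 2 circles.)

H_1 = Z^2.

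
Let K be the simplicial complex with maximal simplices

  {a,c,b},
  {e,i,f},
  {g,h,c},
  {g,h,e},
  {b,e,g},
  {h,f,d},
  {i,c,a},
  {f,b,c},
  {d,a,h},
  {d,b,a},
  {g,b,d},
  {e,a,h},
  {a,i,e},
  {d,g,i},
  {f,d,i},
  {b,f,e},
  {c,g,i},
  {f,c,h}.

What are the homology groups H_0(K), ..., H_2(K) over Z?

K has 9 vertices, 27 edges, 18 triangles.
rank ∂_0 = 0, rank ∂_1 = 8 ⇒ b_0 = 9 − 0 − 8 = 1; all invariant factors of ∂_1 are 1 so no torsion. So H_0 ≅ Z.
rank ∂_1 = 8, rank ∂_2 = 17 ⇒ b_1 = 27 − 8 − 17 = 2; all invariant factors of ∂_2 are 1 so no torsion. So H_1 ≅ Z^2.
rank ∂_2 = 17, rank ∂_3 = 0 ⇒ b_2 = 18 − 17 − 0 = 1. So H_2 ≅ Z.

H_0 ≅ Z,  H_1 ≅ Z^2,  H_2 ≅ Z.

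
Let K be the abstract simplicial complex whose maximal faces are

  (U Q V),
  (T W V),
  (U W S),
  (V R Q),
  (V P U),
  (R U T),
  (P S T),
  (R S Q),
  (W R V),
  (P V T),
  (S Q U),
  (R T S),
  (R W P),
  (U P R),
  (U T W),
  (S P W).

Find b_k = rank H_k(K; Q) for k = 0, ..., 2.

b_0 = 1, b_1 = 2, b_2 = 1.

We work with the vertex ordering P < Q < R < S < T < U < V < W. The simplices of K, each written with vertices in increasing order, are:

  0-simplices (8): P, Q, R, S, T, U, V, W
  1-simplices (24): PR, PS, PT, PU, PV, PW, QR, QS, QU, QV, RS, RT, RU, RV, RW, ST, SU, SW, TU, TV, TW, UV, UW, VW
  2-simplices (16): PRU, PRW, PST, PSW, PTV, PUV, QRS, QRV, QSU, QUV, RST, RTU, RVW, SUW, TUW, TVW

so the chain groups are C_0 ≅ Z^8, C_1 ≅ Z^24, C_2 ≅ Z^16.

Boundary ∂_1: C_1 → C_0 sends each edge [p,q] (with p < q) to q − p. For instance
  ∂PW = W − P.
The resulting 8×24 matrix has rank 7, and its Smith normal form has invariant factors (1,1,1,1,1,1,1).

The boundary map ∂_2: C_2 → C_1 maps a triangle to the signed sum of its edges. For instance
  ∂PRW = RW − PW + PR,
  ∂PRU = RU − PU + PR.
The resulting 24×16 matrix has rank 15, and its Smith normal form has invariant factors (1,1,1,1,1,1,1,1,1,1,1,1,1,1,1).

Reading off H_k = ker ∂_k / im ∂_{k+1}:

  H_0: rank C_0 − rank ∂_1 = 8 − 7 = 1, and the invariant factors of ∂_1 are all 1, so H_0 ≅ Z.
  H_1: rank ker ∂_1 − rank ∂_2 = (24 − 7) − 15 = 2, and the invariant factors of ∂_2 are all 1, so H_1 ≅ Z^2.
  H_2: rank ker ∂_2 − rank ∂_3 = (16 − 15) − 0 = 1, and there is no ∂_3, so H_2 ≅ Z.

As a check, the Euler characteristic is 8 − 24 + 16 = 0, which agrees with 1 − 2 + 1 = 0.
(K is a triangulation of the torus T^2.)

Hence the Betti numbers are b_0 = 1, b_1 = 2, b_2 = 1.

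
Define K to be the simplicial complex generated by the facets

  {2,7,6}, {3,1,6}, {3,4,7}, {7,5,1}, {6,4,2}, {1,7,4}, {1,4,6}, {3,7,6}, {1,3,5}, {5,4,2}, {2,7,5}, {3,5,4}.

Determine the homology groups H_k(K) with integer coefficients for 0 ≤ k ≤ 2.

H_0 = Z,  H_1 = Z_2,  H_2 = 0.

K has 7 vertices, 18 edges, 12 triangles.
rank ∂_0 = 0, rank ∂_1 = 6 ⇒ b_0 = 7 − 0 − 6 = 1; all invariant factors of ∂_1 are 1 so no torsion. So H_0 ≅ Z.
rank ∂_1 = 6, rank ∂_2 = 12 ⇒ b_1 = 18 − 6 − 12 = 0; ∂_2 has invariant factor(s) [2] giving torsion. So H_1 ≅ Z_2.
rank ∂_2 = 12, rank ∂_3 = 0 ⇒ b_2 = 12 − 12 − 0 = 0. So H_2 ≅ 0.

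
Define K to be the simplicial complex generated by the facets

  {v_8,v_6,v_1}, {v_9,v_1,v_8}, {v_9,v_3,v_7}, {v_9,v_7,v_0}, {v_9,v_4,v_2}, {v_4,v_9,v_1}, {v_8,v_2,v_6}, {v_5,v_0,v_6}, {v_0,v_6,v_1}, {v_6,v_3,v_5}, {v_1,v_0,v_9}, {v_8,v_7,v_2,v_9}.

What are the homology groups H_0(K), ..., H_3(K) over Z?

Take the total order v_0 < v_1 < v_2 < v_3 < v_4 < v_5 < v_6 < v_7 < v_8 < v_9 on the vertex set. Then K (dimension 3) consists of the simplices:

  0-simplices (10): [v_0], [v_1], [v_2], [v_3], [v_4], [v_5], [v_6], [v_7], [v_8], [v_9]
  1-simplices (24): (24 of them)
  2-simplices (15): (15 of them)
  3-simplices (1): [v_2,v_7,v_8,v_9]

so the chain groups are C_0 ≅ Z^10, C_1 ≅ Z^24, C_2 ≅ Z^15, C_3 ≅ Z^1.

Boundary ∂_1: C_1 → C_0 sends each edge [p,q] (with p < q) to q − p. For instance
  ∂[v_2,v_8] = [v_8] − [v_2].
The resulting 10×24 matrix has rank 9, and its Smith normal form has invariant factors (1,1,1,1,1,1,1,1,1).

The boundary map ∂_2: C_2 → C_1 sends each 2-simplex [p,q,r] to [q,r] − [p,r] + [p,q]. For instance
  ∂[v_2,v_4,v_9] = [v_4,v_9] − [v_2,v_9] + [v_2,v_4],
  ∂[v_0,v_1,v_9] = [v_1,v_9] − [v_0,v_9] + [v_0,v_1].
As a 24×15 matrix over Z this has rank 14, with invariant factors (1,1,1,1,1,1,1,1,1,1,1,1,1,1).

∂_3: C_3 → C_2 sends each 3-simplex σ to the alternating sum Σ_i (−1)^i (σ with its i-th vertex removed). For instance
  ∂[v_2,v_7,v_8,v_9] = [v_7,v_8,v_9] − [v_2,v_8,v_9] + [v_2,v_7,v_9] − [v_2,v_7,v_8].
The resulting 15×1 matrix has rank 1, and its Smith normal form has invariant factors (1).

From H_k ≅ ker(∂_k) / im(∂_{k+1}) we obtain:

  H_0: rank C_0 − rank ∂_1 = 10 − 9 = 1, and the invariant factors of ∂_1 are all 1, so H_0 ≅ Z.
  H_1: rank ker ∂_1 − rank ∂_2 = (24 − 9) − 14 = 1, and the invariant factors of ∂_2 are all 1, so H_1 ≅ Z.
  H_2: rank ker ∂_2 − rank ∂_3 = (15 − 14) − 1 = 0, and the invariant factors of ∂_3 are all 1, so H_2 ≅ 0.
  H_3: rank ker ∂_3 − rank ∂_4 = (1 − 1) − 0 = 0, and there is no ∂_4, so H_3 ≅ 0.

As a check, the Euler characteristic is 10 − 24 + 15 − 1 = 0, which agrees with 1 − 1 + 0 − 0 = 0.

H_0 ≅ Z,  H_1 ≅ Z,  H_2 = 0,  H_3 = 0.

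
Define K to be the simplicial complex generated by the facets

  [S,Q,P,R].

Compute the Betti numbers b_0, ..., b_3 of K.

Order the vertices as P < Q < R < S. Listing each simplex with vertices in this order, K has dimension 3 with simplices:

  0-simplices (4): P, Q, R, S
  1-simplices (6): PQ, PR, PS, QR, QS, RS
  2-simplices (4): PQR, PQS, PRS, QRS
  3-simplices (1): PQRS

Hence C_0 ≅ Z^4, C_1 ≅ Z^6, C_2 ≅ Z^4, C_3 ≅ Z^1.

∂_1: C_1 → C_0 is given by ∂[p,q] = [q] − [p]. For instance
  ∂QS = S − Q.
The 4×6 boundary matrix has rank 3 and Smith normal form diag(1,1,1).

The boundary map ∂_2: C_2 → C_1 maps a triangle to the signed sum of its edges. For instance
  ∂PQR = QR − PR + PQ,
  ∂PRS = RS − PS + PR.
As a 6×4 matrix over Z this has rank 3, with invariant factors (1,1,1).

The boundary map ∂_3: C_3 → C_2 sends each 3-simplex σ to the alternating sum Σ_i (−1)^i (σ with its i-th vertex removed). For instance
  ∂PQRS = QRS − PRS + PQS − PQR.
As a 4×1 matrix over Z this has rank 1, with invariant factors (1).

Reading off H_k = ker ∂_k / im ∂_{k+1}:

  H_0: rank C_0 − rank ∂_1 = 4 − 3 = 1, and the invariant factors of ∂_1 are all 1, so H_0 = Z.
  H_1: rank ker ∂_1 − rank ∂_2 = (6 − 3) − 3 = 0, and the invariant factors of ∂_2 are all 1, so H_1 = 0.
  H_2: rank ker ∂_2 − rank ∂_3 = (4 − 3) − 1 = 0, and the invariant factors of ∂_3 are all 1, so H_2 = 0.
  H_3: rank ker ∂_3 − rank ∂_4 = (1 − 1) − 0 = 0, and there is no ∂_4, so H_3 = 0.

Hence the Betti numbers are b_0 = 1, b_1 = 0, b_2 = 0, b_3 = 0.

b_0 = 1, b_1 = 0, b_2 = 0, b_3 = 0.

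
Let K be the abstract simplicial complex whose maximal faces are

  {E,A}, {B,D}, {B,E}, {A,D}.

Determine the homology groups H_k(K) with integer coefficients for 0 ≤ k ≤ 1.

H_0 ≅ Z,  H_1 ≅ Z.

K has 4 vertices, 4 edges.
rank ∂_0 = 0, rank ∂_1 = 3 ⇒ b_0 = 4 − 0 − 3 = 1; all invariant factors of ∂_1 are 1 so no torsion. So H_0 ≅ Z.
rank ∂_1 = 3, rank ∂_2 = 0 ⇒ b_1 = 4 − 3 − 0 = 1. So H_1 ≅ Z.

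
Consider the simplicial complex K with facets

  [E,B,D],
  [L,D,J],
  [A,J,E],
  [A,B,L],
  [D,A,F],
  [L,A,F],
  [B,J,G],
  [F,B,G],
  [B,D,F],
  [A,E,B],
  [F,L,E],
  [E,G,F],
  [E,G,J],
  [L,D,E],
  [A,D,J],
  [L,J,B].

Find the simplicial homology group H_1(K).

Take the total order A < B < D < E < F < G < J < L on the vertex set. Then K (dimension 2) consists of the simplices:

  0-simplices (8): A, B, D, E, F, G, J, L
  1-simplices (24): AB, AD, AE, AF, AJ, AL, BD, BE, BF, BG, BJ, BL, DE, DF, DJ, DL, EF, EG, EJ, EL, FG, FL, GJ, JL
  2-simplices (16): ABE, ABL, ADF, ADJ, AEJ, AFL, BDE, BDF, BFG, BGJ, BJL, DEL, DJL, EFG, EFL, EGJ

giving chain groups C_0 ≅ Z^8, C_1 ≅ Z^24, C_2 ≅ Z^16.

∂_1: C_1 → C_0 maps an edge to its endpoints' difference, ∂[p,q] = q − p.
As a 8×24 matrix over Z this has rank 7, with invariant factors (1,1,1,1,1,1,1).

Boundary ∂_2: C_2 → C_1 acts by ∂[p,q,r] = [q,r] − [p,r] + [p,q]. For instance
  ∂AEJ = EJ − AJ + AE,
  ∂EGJ = GJ − EJ + EG.
The resulting 24×16 matrix has rank 15, and its Smith normal form has invariant factors (1,1,1,1,1,1,1,1,1,1,1,1,1,1,1).

Now H_k = ker ∂_k / im ∂_{k+1}, so:

  H_1: rank ker ∂_1 − rank ∂_2 = (24 − 7) − 15 = 2, and the invariant factors of ∂_2 are all 1, so H_1 ≅ Z^2.

H_1 ≅ Z^2.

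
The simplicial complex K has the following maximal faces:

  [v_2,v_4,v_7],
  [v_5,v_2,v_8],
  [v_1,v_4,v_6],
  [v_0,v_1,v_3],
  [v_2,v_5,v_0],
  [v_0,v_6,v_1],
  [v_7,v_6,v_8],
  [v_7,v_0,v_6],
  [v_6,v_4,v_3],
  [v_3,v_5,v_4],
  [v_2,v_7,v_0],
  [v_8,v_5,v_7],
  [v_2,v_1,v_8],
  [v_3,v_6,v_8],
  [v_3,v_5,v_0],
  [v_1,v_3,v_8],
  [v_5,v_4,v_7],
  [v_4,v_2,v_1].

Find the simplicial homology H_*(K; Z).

H_0 ≅ Z,  H_1 ≅ Z ⊕ Z/2,  H_2 = 0.

Order the vertices as v_0 < v_1 < v_2 < v_3 < v_4 < v_5 < v_6 < v_7 < v_8. Listing each simplex with vertices in this order, K has dimension 2 with simplices:

  0-simplices (9): [v_0], [v_1], [v_2], [v_3], [v_4], [v_5], [v_6], [v_7], [v_8]
  1-simplices (27): (27 of them)
  2-simplices (18): (18 of them)

Hence C_0 ≅ Z^9, C_1 ≅ Z^27, C_2 ≅ Z^18.

∂_1: C_1 → C_0 sends each edge [p,q] (with p < q) to q − p. For instance
  ∂[v_1,v_8] = [v_8] − [v_1].
This gives a 9×27 integer matrix of rank 8; reducing to Smith normal form yields diagonal entries (1,1,1,1,1,1,1,1).

The boundary map ∂_2: C_2 → C_1 maps a triangle to the signed sum of its edges. For instance
  ∂[v_0,v_2,v_5] = [v_2,v_5] − [v_0,v_5] + [v_0,v_2],
  ∂[v_3,v_4,v_6] = [v_4,v_6] − [v_3,v_6] + [v_3,v_4].
The resulting 27×18 matrix has rank 18, and its Smith normal form has invariant factors (1,1,1,1,1,1,1,1,1,1,1,1,1,1,1,1,1,2).

Reading off H_k = ker ∂_k / im ∂_{k+1}:

  H_0: rank C_0 − rank ∂_1 = 9 − 8 = 1, and the invariant factors of ∂_1 are all 1, so H_0 = Z.
  H_1: rank ker ∂_1 − rank ∂_2 = (27 − 8) − 18 = 1, and ∂_2 has invariant factor 2 > 1, so H_1 = Z ⊕ Z/2.
  H_2: rank ker ∂_2 − rank ∂_3 = (18 − 18) − 0 = 0, and there is no ∂_3, so H_2 = 0.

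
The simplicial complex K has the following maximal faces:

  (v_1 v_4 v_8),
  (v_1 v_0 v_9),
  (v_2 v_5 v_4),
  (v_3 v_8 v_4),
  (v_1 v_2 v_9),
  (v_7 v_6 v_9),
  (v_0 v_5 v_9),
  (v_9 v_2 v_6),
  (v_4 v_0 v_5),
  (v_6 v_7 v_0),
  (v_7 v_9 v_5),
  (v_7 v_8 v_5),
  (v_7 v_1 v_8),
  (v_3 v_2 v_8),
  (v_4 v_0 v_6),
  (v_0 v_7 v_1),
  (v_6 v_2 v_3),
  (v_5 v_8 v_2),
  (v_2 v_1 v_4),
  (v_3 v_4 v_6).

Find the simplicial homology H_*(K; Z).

K has 10 vertices, 30 edges, 20 triangles.
rank ∂_0 = 0, rank ∂_1 = 9 ⇒ b_0 = 10 − 0 − 9 = 1; all invariant factors of ∂_1 are 1 so no torsion. So H_0 ≅ Z.
rank ∂_1 = 9, rank ∂_2 = 20 ⇒ b_1 = 30 − 9 − 20 = 1; ∂_2 has invariant factor(s) [2] giving torsion. So H_1 ≅ Z ⊕ Z/2.
rank ∂_2 = 20, rank ∂_3 = 0 ⇒ b_2 = 20 − 20 − 0 = 0. So H_2 ≅ 0.

H_0 ≅ Z,  H_1 ≅ Z ⊕ Z/2,  H_2 = 0.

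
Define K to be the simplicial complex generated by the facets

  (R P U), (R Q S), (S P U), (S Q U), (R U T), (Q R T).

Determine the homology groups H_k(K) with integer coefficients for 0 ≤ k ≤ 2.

Fix the vertex order P < Q < R < S < T < U and write every simplex with vertices in increasing order. Then dim K = 2 and the simplices of K are:

  0-simplices (6): P, Q, R, S, T, U
  1-simplices (12): PR, PS, PU, QR, QS, QT, QU, RS, RT, RU, SU, TU
  2-simplices (6): PRU, PSU, QRS, QRT, QSU, RTU

so the chain groups are C_0 ≅ Z^6, C_1 ≅ Z^12, C_2 ≅ Z^6.

Boundary ∂_1: C_1 → C_0 is given by ∂[p,q] = [q] − [p]. For instance
  ∂SU = U − S.
The resulting 6×12 matrix has rank 5, and its Smith normal form has invariant factors (1,1,1,1,1).

The boundary map ∂_2: C_2 → C_1 acts by ∂[p,q,r] = [q,r] − [p,r] + [p,q]. For instance
  ∂QRS = RS − QS + QR,
  ∂PSU = SU − PU + PS.
As a 12×6 matrix over Z this has rank 6, with invariant factors (1,1,1,1,1,1).

Reading off H_k = ker ∂_k / im ∂_{k+1}:

  H_0: rank C_0 − rank ∂_1 = 6 − 5 = 1, and the invariant factors of ∂_1 are all 1, so H_0 ≅ Z.
  H_1: rank ker ∂_1 − rank ∂_2 = (12 − 5) − 6 = 1, and the invariant factors of ∂_2 are all 1, so H_1 ≅ Z.
  H_2: rank ker ∂_2 − rank ∂_3 = (6 − 6) − 0 = 0, and there is no ∂_3, so H_2 ≅ 0.

H_0 ≅ Z,  H_1 ≅ Z,  H_2 = 0.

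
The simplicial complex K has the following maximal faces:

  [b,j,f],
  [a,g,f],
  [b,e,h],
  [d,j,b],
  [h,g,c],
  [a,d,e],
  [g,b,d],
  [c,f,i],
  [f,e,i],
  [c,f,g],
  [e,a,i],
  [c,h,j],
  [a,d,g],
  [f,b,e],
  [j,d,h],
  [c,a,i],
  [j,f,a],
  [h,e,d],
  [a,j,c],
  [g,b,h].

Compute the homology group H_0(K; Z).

H_0 = Z.

Fix the vertex order a < b < c < d < e < f < g < h < i < j and write every simplex with vertices in increasing order. Then dim K = 2 and the simplices of K are:

  0-simplices (10): a, b, c, d, e, f, g, h, i, j
  1-simplices (30): ac, ad, ae, af, ag, ai, aj, bd, be, bf, bg, bh, bj, cf, cg, ch, ci, cj, de, dg, dh, dj, ef, eh, ei, fg, fi, fj, gh, hj
  2-simplices (20): aci, acj, ade, adg, aei, afg, afj, bdg, bdj, bef, beh, bfj, bgh, cfg, cfi, cgh, chj, deh, dhj, efi

giving chain groups C_0 ≅ Z^10, C_1 ≅ Z^30, C_2 ≅ Z^20.

∂_1: C_1 → C_0 maps an edge to its endpoints' difference, ∂[p,q] = q − p. For instance
  ∂cg = g − c.
The 10×30 boundary matrix has rank 9 and Smith normal form diag(1,1,1,1,1,1,1,1,1).

The boundary map ∂_2: C_2 → C_1 acts by ∂[p,q,r] = [q,r] − [p,r] + [p,q]. For instance
  ∂efi = fi − ei + ef,
  ∂aei = ei − ai + ae.
This gives a 30×20 integer matrix of rank 20; reducing to Smith normal form yields diagonal entries (1,1,1,1,1,1,1,1,1,1,1,1,1,1,1,1,1,1,1,2).

Reading off H_k = ker ∂_k / im ∂_{k+1}:

  H_0: rank C_0 − rank ∂_1 = 10 − 9 = 1, and the invariant factors of ∂_1 are all 1, so H_0 = Z.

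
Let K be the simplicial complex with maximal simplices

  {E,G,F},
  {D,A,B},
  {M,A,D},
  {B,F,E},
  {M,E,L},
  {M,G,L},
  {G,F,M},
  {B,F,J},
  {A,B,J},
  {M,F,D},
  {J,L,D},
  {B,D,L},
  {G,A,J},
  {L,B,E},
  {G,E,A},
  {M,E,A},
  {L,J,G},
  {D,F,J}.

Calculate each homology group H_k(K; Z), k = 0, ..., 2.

H_0 = Z,  H_1 = Z ⊕ Z/2,  H_2 = 0.

Take the total order A < B < D < E < F < G < J < L < M on the vertex set. Then K (dimension 2) consists of the simplices:

  0-simplices (9): A, B, D, E, F, G, J, L, M
  1-simplices (27): AB, AD, AE, AG, AJ, AM, BD, BE, BF, BJ, BL, DF, DJ, DL, DM, EF, EG, EL, EM, FG, FJ, FM, GJ, GL, GM, JL, LM
  2-simplices (18): ABD, ABJ, ADM, AEG, AEM, AGJ, BDL, BEF, BEL, BFJ, DFJ, DFM, DJL, EFG, ELM, FGM, GJL, GLM

so the chain groups are C_0 ≅ Z^9, C_1 ≅ Z^27, C_2 ≅ Z^18.

∂_1: C_1 → C_0 is given by ∂[p,q] = [q] − [p]. For instance
  ∂DJ = J − D.
As a 9×27 matrix over Z this has rank 8, with invariant factors (1,1,1,1,1,1,1,1).

∂_2: C_2 → C_1 sends each 2-simplex [p,q,r] to [q,r] − [p,r] + [p,q]. For instance
  ∂DJL = JL − DL + DJ,
  ∂DFM = FM − DM + DF.
As a 27×18 matrix over Z this has rank 18, with invariant factors (1,1,1,1,1,1,1,1,1,1,1,1,1,1,1,1,1,2).

Computing H_k = (kernel of ∂_k) / (image of ∂_{k+1}):

  H_0: rank C_0 − rank ∂_1 = 9 − 8 = 1, and the invariant factors of ∂_1 are all 1, so H_0 = Z.
  H_1: rank ker ∂_1 − rank ∂_2 = (27 − 8) − 18 = 1, and ∂_2 has invariant factor 2 > 1, so H_1 = Z ⊕ Z/2.
  H_2: rank ker ∂_2 − rank ∂_3 = (18 − 18) − 0 = 0, and there is no ∂_3, so H_2 = 0.

As a check, the Euler characteristic is 9 − 27 + 18 = 0, which agrees with 1 − 1 + 0 = 0.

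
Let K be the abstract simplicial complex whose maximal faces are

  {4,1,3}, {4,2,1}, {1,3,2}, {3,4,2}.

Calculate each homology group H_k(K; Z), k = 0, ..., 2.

K has 4 vertices, 6 edges, 4 triangles.
rank ∂_0 = 0, rank ∂_1 = 3 ⇒ b_0 = 4 − 0 − 3 = 1; all invariant factors of ∂_1 are 1 so no torsion. So H_0 ≅ Z.
rank ∂_1 = 3, rank ∂_2 = 3 ⇒ b_1 = 6 − 3 − 3 = 0; all invariant factors of ∂_2 are 1 so no torsion. So H_1 ≅ 0.
rank ∂_2 = 3, rank ∂_3 = 0 ⇒ b_2 = 4 − 3 − 0 = 1. So H_2 ≅ Z.

H_0 = Z,  H_1 = 0,  H_2 = Z.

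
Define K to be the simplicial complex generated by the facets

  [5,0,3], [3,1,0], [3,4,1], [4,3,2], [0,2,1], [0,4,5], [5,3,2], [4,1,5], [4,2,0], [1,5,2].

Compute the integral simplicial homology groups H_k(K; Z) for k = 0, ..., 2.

H_0 = Z,  H_1 = Z/2,  H_2 = 0.

Order the vertices as 0 < 1 < 2 < 3 < 4 < 5. Listing each simplex with vertices in this order, K has dimension 2 with simplices:

  0-simplices (6): [0], [1], [2], [3], [4], [5]
  1-simplices (15): [0,1], [0,2], [0,3], [0,4], [0,5], [1,2], [1,3], [1,4], [1,5], [2,3], [2,4], [2,5], [3,4], [3,5], [4,5]
  2-simplices (10): [0,1,2], [0,1,3], [0,2,4], [0,3,5], [0,4,5], [1,2,5], [1,3,4], [1,4,5], [2,3,4], [2,3,5]

so the chain groups are C_0 ≅ Z^6, C_1 ≅ Z^15, C_2 ≅ Z^10.

The boundary map ∂_1: C_1 → C_0 maps an edge to its endpoints' difference, ∂[p,q] = q − p.
As a 6×15 matrix over Z this has rank 5, with invariant factors (1,1,1,1,1).

The boundary map ∂_2: C_2 → C_1 maps a triangle to the signed sum of its edges. For instance
  ∂[1,2,5] = [2,5] − [1,5] + [1,2],
  ∂[0,3,5] = [3,5] − [0,5] + [0,3].
This gives a 15×10 integer matrix of rank 10; reducing to Smith normal form yields diagonal entries (1,1,1,1,1,1,1,1,1,2).

Computing H_k = (kernel of ∂_k) / (image of ∂_{k+1}):

  H_0: rank C_0 − rank ∂_1 = 6 − 5 = 1, and the invariant factors of ∂_1 are all 1, so H_0 = Z.
  H_1: rank ker ∂_1 − rank ∂_2 = (15 − 5) − 10 = 0, and ∂_2 has invariant factor 2 > 1, so H_1 = Z/2.
  H_2: rank ker ∂_2 − rank ∂_3 = (10 − 10) − 0 = 0, and there is no ∂_3, so H_2 = 0.

As a check, the Euler characteristic is 6 − 15 + 10 = 1, which agrees with 1 − 0 + 0 = 1.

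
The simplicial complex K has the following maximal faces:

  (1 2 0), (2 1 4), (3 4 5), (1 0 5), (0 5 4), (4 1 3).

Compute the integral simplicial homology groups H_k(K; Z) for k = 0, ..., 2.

K has 6 vertices, 12 edges, 6 triangles.
rank ∂_0 = 0, rank ∂_1 = 5 ⇒ b_0 = 6 − 0 − 5 = 1; all invariant factors of ∂_1 are 1 so no torsion. So H_0 ≅ Z.
rank ∂_1 = 5, rank ∂_2 = 6 ⇒ b_1 = 12 − 5 − 6 = 1; all invariant factors of ∂_2 are 1 so no torsion. So H_1 ≅ Z.
rank ∂_2 = 6, rank ∂_3 = 0 ⇒ b_2 = 6 − 6 − 0 = 0. So H_2 ≅ 0.

H_0 = Z,  H_1 = Z,  H_2 = 0.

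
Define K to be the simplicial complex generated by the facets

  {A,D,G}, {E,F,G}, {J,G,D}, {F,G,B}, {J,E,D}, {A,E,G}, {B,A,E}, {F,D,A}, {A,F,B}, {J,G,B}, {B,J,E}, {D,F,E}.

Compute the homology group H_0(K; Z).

Order the vertices as A < B < D < E < F < G < J. Listing each simplex with vertices in this order, K has dimension 2 with simplices:

  0-simplices (7): A, B, D, E, F, G, J
  1-simplices (18): AB, AD, AE, AF, AG, BE, BF, BG, BJ, DE, DF, DG, DJ, EF, EG, EJ, FG, GJ
  2-simplices (12): ABE, ABF, ADF, ADG, AEG, BEJ, BFG, BGJ, DEF, DEJ, DGJ, EFG

giving chain groups C_0 ≅ Z^7, C_1 ≅ Z^18, C_2 ≅ Z^12.

The boundary map ∂_1: C_1 → C_0 sends each edge [p,q] (with p < q) to q − p. For instance
  ∂DF = F − D.
This gives a 7×18 integer matrix of rank 6; reducing to Smith normal form yields diagonal entries (1,1,1,1,1,1).

Boundary ∂_2: C_2 → C_1 acts by ∂[p,q,r] = [q,r] − [p,r] + [p,q]. For instance
  ∂BFG = FG − BG + BF,
  ∂DEF = EF − DF + DE.
The resulting 18×12 matrix has rank 12, and its Smith normal form has invariant factors (1,1,1,1,1,1,1,1,1,1,1,2).

From H_k ≅ ker(∂_k) / im(∂_{k+1}) we obtain:

  H_0: rank C_0 − rank ∂_1 = 7 − 6 = 1, and the invariant factors of ∂_1 are all 1, so H_0 = Z.

(K is a triangulation of the real projective plane RP^2.)

H_0 ≅ Z.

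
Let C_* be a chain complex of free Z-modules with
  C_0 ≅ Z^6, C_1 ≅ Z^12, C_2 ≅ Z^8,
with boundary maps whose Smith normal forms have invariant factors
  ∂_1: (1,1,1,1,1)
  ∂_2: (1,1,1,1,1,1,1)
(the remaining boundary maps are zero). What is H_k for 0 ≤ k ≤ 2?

H_0: b_0 = 6 − 0 − 5 = 1; torsion from ∂_1 factors > 1: none. So H_0 ≅ Z.
H_1: b_1 = 12 − 5 − 7 = 0; torsion from ∂_2 factors > 1: none. So H_1 ≅ 0.
H_2: b_2 = 8 − 7 − 0 = 1; torsion from ∂_3 factors > 1: none. So H_2 ≅ Z.

H_0 ≅ Z,  H_1 = 0,  H_2 ≅ Z.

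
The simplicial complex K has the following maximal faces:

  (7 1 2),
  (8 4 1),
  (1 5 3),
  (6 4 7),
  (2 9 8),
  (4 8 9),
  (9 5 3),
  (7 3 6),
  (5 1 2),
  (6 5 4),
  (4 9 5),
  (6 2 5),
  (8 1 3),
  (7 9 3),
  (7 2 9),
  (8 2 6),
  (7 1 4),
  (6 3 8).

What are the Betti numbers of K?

b_0 = 1, b_1 = 2, b_2 = 1.

Fix the vertex order 1 < 2 < 3 < 4 < 5 < 6 < 7 < 8 < 9 and write every simplex with vertices in increasing order. Then dim K = 2 and the simplices of K are:

  0-simplices (9): [1], [2], [3], [4], [5], [6], [7], [8], [9]
  1-simplices (27): (27 of them)
  2-simplices (18): [1,2,5], [1,2,7], [1,3,5], [1,3,8], [1,4,7], [1,4,8], [2,5,6], [2,6,8], [2,7,9], [2,8,9], [3,5,9], [3,6,7], [3,6,8], [3,7,9], [4,5,6], [4,5,9], [4,6,7], [4,8,9]

giving chain groups C_0 ≅ Z^9, C_1 ≅ Z^27, C_2 ≅ Z^18.

The boundary map ∂_1: C_1 → C_0 sends each edge [p,q] (with p < q) to q − p. For instance
  ∂[5,9] = [9] − [5].
This gives a 9×27 integer matrix of rank 8; reducing to Smith normal form yields diagonal entries (1,1,1,1,1,1,1,1).

∂_2: C_2 → C_1 sends each 2-simplex [p,q,r] to [q,r] − [p,r] + [p,q]. For instance
  ∂[4,5,9] = [5,9] − [4,9] + [4,5],
  ∂[1,4,7] = [4,7] − [1,7] + [1,4].
This gives a 27×18 integer matrix of rank 17; reducing to Smith normal form yields diagonal entries (1,1,1,1,1,1,1,1,1,1,1,1,1,1,1,1,1).

Now H_k = ker ∂_k / im ∂_{k+1}, so:

  H_0: rank C_0 − rank ∂_1 = 9 − 8 = 1, and the invariant factors of ∂_1 are all 1, so H_0 = Z.
  H_1: rank ker ∂_1 − rank ∂_2 = (27 − 8) − 17 = 2, and the invariant factors of ∂_2 are all 1, so H_1 = Z^2.
  H_2: rank ker ∂_2 − rank ∂_3 = (18 − 17) − 0 = 1, and there is no ∂_3, so H_2 = Z.

As a check, the Euler characteristic is 9 − 27 + 18 = 0, which agrees with 1 − 2 + 1 = 0.
(K is a triangulation of the torus T^2.)

Hence the Betti numbers are b_0 = 1, b_1 = 2, b_2 = 1.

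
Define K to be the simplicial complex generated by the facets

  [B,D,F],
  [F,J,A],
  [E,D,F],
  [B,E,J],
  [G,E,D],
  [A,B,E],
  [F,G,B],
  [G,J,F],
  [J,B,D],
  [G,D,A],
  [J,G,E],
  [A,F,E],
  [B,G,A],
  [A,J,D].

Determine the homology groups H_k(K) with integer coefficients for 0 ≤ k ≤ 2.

Take the total order A < B < D < E < F < G < J on the vertex set. Then K (dimension 2) consists of the simplices:

  0-simplices (7): A, B, D, E, F, G, J
  1-simplices (21): AB, AD, AE, AF, AG, AJ, BD, BE, BF, BG, BJ, DE, DF, DG, DJ, EF, EG, EJ, FG, FJ, GJ
  2-simplices (14): ABE, ABG, ADG, ADJ, AEF, AFJ, BDF, BDJ, BEJ, BFG, DEF, DEG, EGJ, FGJ

Hence C_0 ≅ Z^7, C_1 ≅ Z^21, C_2 ≅ Z^14.

Boundary ∂_1: C_1 → C_0 is given by ∂[p,q] = [q] − [p].
As a 7×21 matrix over Z this has rank 6, with invariant factors (1,1,1,1,1,1).

The boundary map ∂_2: C_2 → C_1 maps a triangle to the signed sum of its edges. For instance
  ∂BFG = FG − BG + BF,
  ∂AEF = EF − AF + AE.
As a 21×14 matrix over Z this has rank 13, with invariant factors (1,1,1,1,1,1,1,1,1,1,1,1,1).

From H_k ≅ ker(∂_k) / im(∂_{k+1}) we obtain:

  H_0: rank C_0 − rank ∂_1 = 7 − 6 = 1, and the invariant factors of ∂_1 are all 1, so H_0 ≅ Z.
  H_1: rank ker ∂_1 − rank ∂_2 = (21 − 6) − 13 = 2, and the invariant factors of ∂_2 are all 1, so H_1 ≅ Z^2.
  H_2: rank ker ∂_2 − rank ∂_3 = (14 − 13) − 0 = 1, and there is no ∂_3, so H_2 ≅ Z.

As a check, the Euler characteristic is 7 − 21 + 14 = 0, which agrees with 1 − 2 + 1 = 0.

H_0 = Z,  H_1 = Z^2,  H_2 = Z.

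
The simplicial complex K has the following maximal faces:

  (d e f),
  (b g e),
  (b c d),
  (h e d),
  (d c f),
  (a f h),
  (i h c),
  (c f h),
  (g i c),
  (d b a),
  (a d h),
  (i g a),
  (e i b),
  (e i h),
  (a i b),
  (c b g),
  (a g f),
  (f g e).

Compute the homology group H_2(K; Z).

H_2 = 0.

Take the total order a < b < c < d < e < f < g < h < i on the vertex set. Then K (dimension 2) consists of the simplices:

  0-simplices (9): a, b, c, d, e, f, g, h, i
  1-simplices (27): ab, ad, af, ag, ah, ai, bc, bd, be, bg, bi, cd, cf, cg, ch, ci, de, df, dh, ef, eg, eh, ei, fg, fh, gi, hi
  2-simplices (18): abd, abi, adh, afg, afh, agi, bcd, bcg, beg, bei, cdf, cfh, cgi, chi, def, deh, efg, ehi

Hence C_0 ≅ Z^9, C_1 ≅ Z^27, C_2 ≅ Z^18.

Boundary ∂_1: C_1 → C_0 sends each edge [p,q] (with p < q) to q − p.
This gives a 9×27 integer matrix of rank 8; reducing to Smith normal form yields diagonal entries (1,1,1,1,1,1,1,1).

The boundary map ∂_2: C_2 → C_1 maps a triangle to the signed sum of its edges. For instance
  ∂deh = eh − dh + de,
  ∂afh = fh − ah + af.
This gives a 27×18 integer matrix of rank 18; reducing to Smith normal form yields diagonal entries (1,1,1,1,1,1,1,1,1,1,1,1,1,1,1,1,1,2).

Reading off H_k = ker ∂_k / im ∂_{k+1}:

  H_2: rank ker ∂_2 − rank ∂_3 = (18 − 18) − 0 = 0, and there is no ∂_3, so H_2 ≅ 0.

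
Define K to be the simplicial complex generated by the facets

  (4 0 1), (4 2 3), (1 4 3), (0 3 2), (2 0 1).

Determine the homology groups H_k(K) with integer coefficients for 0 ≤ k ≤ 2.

Fix the vertex order 0 < 1 < 2 < 3 < 4 and write every simplex with vertices in increasing order. Then dim K = 2 and the simplices of K are:

  0-simplices (5): [0], [1], [2], [3], [4]
  1-simplices (10): [0,1], [0,2], [0,3], [0,4], [1,2], [1,3], [1,4], [2,3], [2,4], [3,4]
  2-simplices (5): [0,1,2], [0,1,4], [0,2,3], [1,3,4], [2,3,4]

Hence C_0 ≅ Z^5, C_1 ≅ Z^10, C_2 ≅ Z^5.

Boundary ∂_1: C_1 → C_0 sends each edge [p,q] (with p < q) to q − p.
The resulting 5×10 matrix has rank 4, and its Smith normal form has invariant factors (1,1,1,1).

The boundary map ∂_2: C_2 → C_1 acts by ∂[p,q,r] = [q,r] − [p,r] + [p,q]. For instance
  ∂[0,2,3] = [2,3] − [0,3] + [0,2],
  ∂[0,1,2] = [1,2] − [0,2] + [0,1].
The resulting 10×5 matrix has rank 5, and its Smith normal form has invariant factors (1,1,1,1,1).

Now H_k = ker ∂_k / im ∂_{k+1}, so:

  H_0: rank C_0 − rank ∂_1 = 5 − 4 = 1, and the invariant factors of ∂_1 are all 1, so H_0 ≅ Z.
  H_1: rank ker ∂_1 − rank ∂_2 = (10 − 4) − 5 = 1, and the invariant factors of ∂_2 are all 1, so H_1 ≅ Z.
  H_2: rank ker ∂_2 − rank ∂_3 = (5 − 5) − 0 = 0, and there is no ∂_3, so H_2 ≅ 0.

H_0 ≅ Z,  H_1 ≅ Z,  H_2 = 0.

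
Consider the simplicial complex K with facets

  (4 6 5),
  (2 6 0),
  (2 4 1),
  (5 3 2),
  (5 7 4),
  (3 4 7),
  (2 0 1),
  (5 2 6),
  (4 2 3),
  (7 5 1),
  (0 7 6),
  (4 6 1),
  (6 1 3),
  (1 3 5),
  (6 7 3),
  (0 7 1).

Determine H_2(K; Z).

Order the vertices as 0 < 1 < 2 < 3 < 4 < 5 < 6 < 7. Listing each simplex with vertices in this order, K has dimension 2 with simplices:

  0-simplices (8): [0], [1], [2], [3], [4], [5], [6], [7]
  1-simplices (24): (24 of them)
  2-simplices (16): [0,1,2], [0,1,7], [0,2,6], [0,6,7], [1,2,4], [1,3,5], [1,3,6], [1,4,6], [1,5,7], [2,3,4], [2,3,5], [2,5,6], [3,4,7], [3,6,7], [4,5,6], [4,5,7]

Hence C_0 ≅ Z^8, C_1 ≅ Z^24, C_2 ≅ Z^16.

Boundary ∂_1: C_1 → C_0 is given by ∂[p,q] = [q] − [p]. For instance
  ∂[0,1] = [1] − [0].
This gives a 8×24 integer matrix of rank 7; reducing to Smith normal form yields diagonal entries (1,1,1,1,1,1,1).

Boundary ∂_2: C_2 → C_1 acts by ∂[p,q,r] = [q,r] − [p,r] + [p,q]. For instance
  ∂[1,5,7] = [5,7] − [1,7] + [1,5],
  ∂[0,2,6] = [2,6] − [0,6] + [0,2].
The resulting 24×16 matrix has rank 15, and its Smith normal form has invariant factors (1,1,1,1,1,1,1,1,1,1,1,1,1,1,1).

Reading off H_k = ker ∂_k / im ∂_{k+1}:

  H_2: rank ker ∂_2 − rank ∂_3 = (16 − 15) − 0 = 1, and there is no ∂_3, so H_2 ≅ Z.

(K is a triangulation of the torus T^2.)

H_2 ≅ Z.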